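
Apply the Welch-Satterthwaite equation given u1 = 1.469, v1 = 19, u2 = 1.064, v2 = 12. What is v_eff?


uc = sqrt(u1^2 + u2^2) = sqrt(1.469^2 + 1.064^2) = 1.8138514
v_eff = uc^4 / (u1^4/v1 + u2^4/v2)
= 1.8138514^4 / (1.469^4/19 + 1.064^4/12)
= 10.824474 / 0.35189796
v_eff = 30.7603

30.7603


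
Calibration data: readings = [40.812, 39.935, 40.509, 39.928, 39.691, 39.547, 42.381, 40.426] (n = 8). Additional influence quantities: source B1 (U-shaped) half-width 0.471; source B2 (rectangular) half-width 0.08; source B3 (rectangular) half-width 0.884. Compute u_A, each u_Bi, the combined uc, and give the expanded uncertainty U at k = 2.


mean = (40.812 + 39.935 + 40.509 + 39.928 + 39.691 + 39.547 + 42.381 + 40.426) / 8 = 40.403625
s = sqrt(sum((x - mean)^2)/(n-1)) = 0.90836241
u_A = s / sqrt(n) = 0.90836241 / sqrt(8) = 0.32115461
u_B1 = 0.471 / sqrt(2) = 0.33304729
u_B2 = 0.08 / sqrt(3) = 0.046188022
u_B3 = 0.884 / sqrt(3) = 0.51037764
uc = sqrt(0.32115461^2 + 0.33304729^2 + 0.046188022^2 + 0.51037764^2) = 0.69041976
U = k * uc = 2 * 0.69041976
U = 1.3808

1.3808


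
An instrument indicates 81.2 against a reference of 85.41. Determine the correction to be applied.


Correction = standard - reading
= 85.41 - 81.2
= 4.2100

4.2100


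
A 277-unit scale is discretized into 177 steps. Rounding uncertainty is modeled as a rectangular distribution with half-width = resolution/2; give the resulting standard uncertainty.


resolution = range / divisions
resolution = 277 / 177 = 1.5649718
u_res = resolution / (2*sqrt(3))
u_res = 1.5649718 / 3.4641016
u_res = 0.4518

0.4518


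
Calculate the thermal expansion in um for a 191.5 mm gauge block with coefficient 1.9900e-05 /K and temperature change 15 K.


dL = L * alpha * dT
= 191.5 * 1.9900e-05 * 15
= 0.0571627 mm
dL_um = 0.0571627 * 1000 = 57.1627 um

57.1627


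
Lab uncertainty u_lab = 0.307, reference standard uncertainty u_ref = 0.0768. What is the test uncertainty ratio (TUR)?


TUR = u_lab / u_ref
= 0.307 / 0.0768
= 3.9974

3.9974


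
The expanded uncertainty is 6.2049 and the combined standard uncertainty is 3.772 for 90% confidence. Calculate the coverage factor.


k = U / uc
k = 6.2049 / 3.772
k = 1.645

1.645


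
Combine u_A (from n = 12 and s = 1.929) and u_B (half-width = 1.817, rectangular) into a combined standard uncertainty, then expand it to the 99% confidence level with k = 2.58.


u_A = s / sqrt(n) = 1.929 / sqrt(12) = 0.55685433
u_B = half_width / sqrt(3) = 1.817 / sqrt(3) = 1.0490454
uc = sqrt(u_A^2 + u_B^2) = sqrt(0.55685433^2 + 1.0490454^2) = 1.1876797
U = k * uc = 2.58 * 1.1876797
U = 3.0642

3.0642


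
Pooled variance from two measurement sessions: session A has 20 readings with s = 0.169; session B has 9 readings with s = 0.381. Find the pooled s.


s_p = sqrt(((n1-1)*s1^2 + (n2-1)*s2^2) / (n1+n2-2))
numerator = (20-1)*0.169^2 + (9-1)*0.381^2 = 0.542659 + 1.161288 = 1.703947
denominator = 20 + 9 - 2 = 27
s_p^2 = 1.703947 / 27 = 0.063109148
s_p = sqrt(0.063109148) = 0.2512

0.2512


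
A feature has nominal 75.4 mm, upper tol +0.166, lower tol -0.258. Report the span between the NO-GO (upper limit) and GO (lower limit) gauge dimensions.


GO = nominal - lower_tol (smallest hole = maximum material condition)
GO = 75.4 - 0.258 = 75.142
NO-GO = nominal + upper_tol (largest hole = least material condition)
NO-GO = 75.4 + 0.166 = 75.566
spread = NO-GO - GO = 75.566 - 75.142 = 0.4240

0.4240


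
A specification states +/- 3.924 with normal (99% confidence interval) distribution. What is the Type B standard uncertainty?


u_B = half_width / 2.576
u_B = 3.924 / 2.576
u_B = 1.5233

1.5233


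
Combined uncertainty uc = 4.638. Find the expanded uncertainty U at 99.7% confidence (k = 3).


U = k * uc
U = 3 * 4.638
U = 13.9140

13.9140


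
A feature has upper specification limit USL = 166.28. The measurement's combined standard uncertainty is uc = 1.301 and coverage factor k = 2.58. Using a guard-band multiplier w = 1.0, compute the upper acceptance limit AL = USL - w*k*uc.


U = k * uc = 2.58 * 1.301 = 3.35658
guard band g = w * U = 1.0 * 3.35658 = 3.35658
AL = USL - g = 166.28 - 3.35658
AL = 162.9234

162.9234


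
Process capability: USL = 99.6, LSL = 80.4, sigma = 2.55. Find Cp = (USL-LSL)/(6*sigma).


Cp = (USL - LSL) / (6 * sigma)
= (99.6 - 80.4) / (6 * 2.55)
= 19.2000 / 15.3000
= 1.2549

1.2549


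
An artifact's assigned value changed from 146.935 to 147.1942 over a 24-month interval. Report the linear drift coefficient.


rate = (v2 - v1) / months
= (147.1942 - 146.935) / 24
= 0.2592 / 24
= 0.0108

0.0108


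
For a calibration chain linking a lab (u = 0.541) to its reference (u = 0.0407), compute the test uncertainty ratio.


TUR = u_lab / u_ref
= 0.541 / 0.0407
= 13.2924

13.2924


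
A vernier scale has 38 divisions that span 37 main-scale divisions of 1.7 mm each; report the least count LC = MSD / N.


LC = MSD / n_div
= 1.7 / 38
= 0.0447

0.0447


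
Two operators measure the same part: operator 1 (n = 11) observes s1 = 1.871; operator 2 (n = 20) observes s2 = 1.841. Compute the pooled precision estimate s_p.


s_p = sqrt(((n1-1)*s1^2 + (n2-1)*s2^2) / (n1+n2-2))
numerator = (11-1)*1.871^2 + (20-1)*1.841^2 = 35.00641 + 64.396339 = 99.402749
denominator = 11 + 20 - 2 = 29
s_p^2 = 99.402749 / 29 = 3.427681
s_p = sqrt(3.427681) = 1.8514

1.8514


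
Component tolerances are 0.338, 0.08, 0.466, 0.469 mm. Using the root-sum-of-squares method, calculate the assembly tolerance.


RSS = sqrt(0.338^2 + 0.08^2 + 0.466^2 + 0.469^2)
= sqrt(0.557761)
= 0.7468

0.7468


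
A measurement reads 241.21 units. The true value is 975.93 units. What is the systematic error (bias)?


Systematic error = measured - true
= 241.21 - 975.93
= -734.7200

-734.7200


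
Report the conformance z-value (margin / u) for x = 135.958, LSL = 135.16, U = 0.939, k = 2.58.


u = U / k = 0.939 / 2.58 = 0.36395349
margin = |LSL - x| = |135.16 - 135.958| = 0.798
z = margin / u = 0.798 / 0.36395349
z = 2.1926

2.1926


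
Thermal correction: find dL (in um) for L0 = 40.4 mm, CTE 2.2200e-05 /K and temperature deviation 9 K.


dL = L * alpha * dT
= 40.4 * 2.2200e-05 * 9
= 0.0080719 mm
dL_um = 0.0080719 * 1000 = 8.0719 um

8.0719


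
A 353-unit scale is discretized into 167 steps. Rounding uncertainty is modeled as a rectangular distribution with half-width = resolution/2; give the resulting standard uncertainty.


resolution = range / divisions
resolution = 353 / 167 = 2.1137725
u_res = resolution / (2*sqrt(3))
u_res = 2.1137725 / 3.4641016
u_res = 0.6102

0.6102


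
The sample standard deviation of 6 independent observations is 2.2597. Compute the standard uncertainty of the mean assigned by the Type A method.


u_A = s / sqrt(n)
u_A = 2.2597 / sqrt(6)
u_A = 2.2597 / 2.4494897
u_A = 0.9225

0.9225


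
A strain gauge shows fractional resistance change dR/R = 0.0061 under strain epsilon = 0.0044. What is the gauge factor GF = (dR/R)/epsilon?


GF = (dR/R) / epsilon
= 0.0061 / 0.0044
= 1.3864

1.3864


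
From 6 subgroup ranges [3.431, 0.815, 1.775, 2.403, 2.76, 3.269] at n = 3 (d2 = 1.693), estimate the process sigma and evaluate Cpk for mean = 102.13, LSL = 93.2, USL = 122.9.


R_bar = (3.431 + 0.815 + 1.775 + 2.403 + 2.76 + 3.269) / 6 = 2.4088333
sigma = R_bar / d2 = 2.4088333 / 1.693 = 1.4228194
Cp = (USL - LSL)/(6*sigma) = (122.9 - 93.2)/(6*1.4228194) = 3.4790
Cpu = (122.9 - 102.13)/(3*1.4228194) = 4.8659
Cpl = (102.13 - 93.2)/(3*1.4228194) = 2.0921
Cpk = min(Cpu, Cpl) = 2.0921

2.0921


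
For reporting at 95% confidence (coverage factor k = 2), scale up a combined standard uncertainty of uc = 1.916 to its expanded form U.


U = k * uc
U = 2 * 1.916
U = 3.8320

3.8320


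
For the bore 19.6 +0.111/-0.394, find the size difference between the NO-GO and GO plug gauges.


GO = nominal - lower_tol (smallest hole = maximum material condition)
GO = 19.6 - 0.394 = 19.206
NO-GO = nominal + upper_tol (largest hole = least material condition)
NO-GO = 19.6 + 0.111 = 19.711
spread = NO-GO - GO = 19.711 - 19.206 = 0.5050

0.5050


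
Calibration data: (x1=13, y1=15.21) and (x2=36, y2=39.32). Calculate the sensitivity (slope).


slope = (y2 - y1) / (x2 - x1)
= (39.32 - 15.21) / (36 - 13)
= 24.1100 / 23
= 1.0483

1.0483


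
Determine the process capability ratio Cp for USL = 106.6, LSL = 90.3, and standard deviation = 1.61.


Cp = (USL - LSL) / (6 * sigma)
= (106.6 - 90.3) / (6 * 1.61)
= 16.3000 / 9.6600
= 1.6874

1.6874


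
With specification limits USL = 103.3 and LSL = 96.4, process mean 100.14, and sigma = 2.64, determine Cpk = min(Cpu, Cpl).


Cpu = (USL - mean) / (3*sigma) = (103.3 - 100.14) / (3*2.64) = 0.3990
Cpl = (mean - LSL) / (3*sigma) = (100.14 - 96.4) / (3*2.64) = 0.4722
Cpk = min(Cpu, Cpl) = 0.3990

0.3990


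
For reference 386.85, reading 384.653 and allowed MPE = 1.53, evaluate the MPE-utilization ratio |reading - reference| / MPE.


e = indication - reference = 384.653 - 386.85 = -2.1970
|e| = 2.1970
ratio = |e| / MPE = 2.1970 / 1.53
ratio = 1.4359

1.4359


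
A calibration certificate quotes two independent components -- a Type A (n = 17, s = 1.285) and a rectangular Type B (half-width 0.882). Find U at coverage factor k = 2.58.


u_A = s / sqrt(n) = 1.285 / sqrt(17) = 0.31165828
u_B = half_width / sqrt(3) = 0.882 / sqrt(3) = 0.50922294
uc = sqrt(u_A^2 + u_B^2) = sqrt(0.31165828^2 + 0.50922294^2) = 0.59702503
U = k * uc = 2.58 * 0.59702503
U = 1.5403

1.5403


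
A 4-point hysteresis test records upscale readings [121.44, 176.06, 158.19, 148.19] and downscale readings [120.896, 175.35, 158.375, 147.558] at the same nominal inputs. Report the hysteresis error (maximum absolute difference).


|121.44 - 120.896| = 0.5440
|176.06 - 175.35| = 0.7100
|158.19 - 158.375| = 0.1850
|148.19 - 147.558| = 0.6320
hysteresis = max(diffs) = 0.7100

0.7100


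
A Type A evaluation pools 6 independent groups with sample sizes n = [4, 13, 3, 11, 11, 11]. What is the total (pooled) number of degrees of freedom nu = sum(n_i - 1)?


nu = sum_i (n_i - 1)
nu = ((4 - 1) + (13 - 1) + (3 - 1) + (11 - 1) + (11 - 1) + (11 - 1))
nu = 3 + 12 + 2 + 10 + 10 + 10
nu = 47

47


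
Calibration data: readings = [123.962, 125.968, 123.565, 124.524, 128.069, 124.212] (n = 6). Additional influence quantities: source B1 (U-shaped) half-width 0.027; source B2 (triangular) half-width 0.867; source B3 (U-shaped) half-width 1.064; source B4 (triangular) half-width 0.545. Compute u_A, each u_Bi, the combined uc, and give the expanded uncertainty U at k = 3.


mean = (123.962 + 125.968 + 123.565 + 124.524 + 128.069 + 124.212) / 6 = 125.05
s = sqrt(sum((x - mean)^2)/(n-1)) = 1.6926296
u_A = s / sqrt(n) = 1.6926296 / sqrt(6) = 0.69101314
u_B1 = 0.027 / sqrt(2) = 0.019091883
u_B2 = 0.867 / sqrt(6) = 0.35395127
u_B3 = 1.064 / sqrt(2) = 0.75236162
u_B4 = 0.545 / sqrt(6) = 0.22249532
uc = sqrt(0.69101314^2 + 0.019091883^2 + 0.35395127^2 + 0.75236162^2 + 0.22249532^2) = 1.1039463
U = k * uc = 3 * 1.1039463
U = 3.3118

3.3118


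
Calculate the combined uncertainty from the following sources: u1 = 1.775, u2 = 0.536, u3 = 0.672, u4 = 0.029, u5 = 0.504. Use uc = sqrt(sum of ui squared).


uc = sqrt(1.775^2 + 0.536^2 + 0.672^2 + 0.029^2 + 0.504^2)
uc = sqrt(4.144362)
uc = 2.0358

2.0358


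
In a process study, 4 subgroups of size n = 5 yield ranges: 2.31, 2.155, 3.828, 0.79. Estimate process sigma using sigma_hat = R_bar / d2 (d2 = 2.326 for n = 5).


R_bar = (2.31 + 2.155 + 3.828 + 0.79) / 4
R_bar = 9.083 / 4 = 2.27075
sigma_hat = R_bar / d2 = 2.27075 / 2.326 = 0.9762

0.9762


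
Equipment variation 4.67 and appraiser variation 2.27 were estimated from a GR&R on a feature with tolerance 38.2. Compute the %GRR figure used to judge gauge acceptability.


GRR = sqrt(EV^2 + AV^2) = sqrt(4.67^2 + 2.27^2) = 5.1924753
%GRR = GRR / tol * 100 = 5.1924753 / 38.2 * 100
%GRR = 13.5929

13.5929


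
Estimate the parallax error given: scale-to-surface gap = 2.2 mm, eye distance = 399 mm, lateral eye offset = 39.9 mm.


error = h * offset / d
= 2.2 * 39.9 / 399
= 0.2200

0.2200


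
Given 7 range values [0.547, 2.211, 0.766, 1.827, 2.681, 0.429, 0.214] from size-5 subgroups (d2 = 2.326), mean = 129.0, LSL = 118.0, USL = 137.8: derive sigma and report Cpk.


R_bar = (0.547 + 2.211 + 0.766 + 1.827 + 2.681 + 0.429 + 0.214) / 7 = 1.2392857
sigma = R_bar / d2 = 1.2392857 / 2.326 = 0.53279695
Cp = (USL - LSL)/(6*sigma) = (137.8 - 118.0)/(6*0.53279695) = 6.1937
Cpu = (137.8 - 129.0)/(3*0.53279695) = 5.5055
Cpl = (129.0 - 118.0)/(3*0.53279695) = 6.8819
Cpk = min(Cpu, Cpl) = 5.5055

5.5055


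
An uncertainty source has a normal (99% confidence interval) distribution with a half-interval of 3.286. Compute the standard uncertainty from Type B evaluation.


u_B = half_width / 2.576
u_B = 3.286 / 2.576
u_B = 1.2756

1.2756


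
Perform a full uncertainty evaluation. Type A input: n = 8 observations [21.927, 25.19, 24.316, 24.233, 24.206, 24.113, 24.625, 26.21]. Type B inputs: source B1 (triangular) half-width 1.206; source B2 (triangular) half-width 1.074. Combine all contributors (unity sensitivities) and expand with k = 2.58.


mean = (21.927 + 25.19 + 24.316 + 24.233 + 24.206 + 24.113 + 24.625 + 26.21) / 8 = 24.3525
s = sqrt(sum((x - mean)^2)/(n-1)) = 1.2073261
u_A = s / sqrt(n) = 1.2073261 / sqrt(8) = 0.42685424
u_B1 = 1.206 / sqrt(6) = 0.49234744
u_B2 = 1.074 / sqrt(6) = 0.43845866
uc = sqrt(0.42685424^2 + 0.49234744^2 + 0.43845866^2) = 0.78540215
U = k * uc = 2.58 * 0.78540215
U = 2.0263

2.0263


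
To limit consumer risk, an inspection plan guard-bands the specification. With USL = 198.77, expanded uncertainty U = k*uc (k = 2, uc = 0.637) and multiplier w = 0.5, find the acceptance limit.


U = k * uc = 2 * 0.637 = 1.274
guard band g = w * U = 0.5 * 1.274 = 0.637
AL = USL - g = 198.77 - 0.637
AL = 198.1330

198.1330


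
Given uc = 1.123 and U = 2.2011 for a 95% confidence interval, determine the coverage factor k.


k = U / uc
k = 2.2011 / 1.123
k = 1.96

1.96


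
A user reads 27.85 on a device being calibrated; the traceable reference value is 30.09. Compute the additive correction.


Correction = standard - reading
= 30.09 - 27.85
= 2.2400

2.2400


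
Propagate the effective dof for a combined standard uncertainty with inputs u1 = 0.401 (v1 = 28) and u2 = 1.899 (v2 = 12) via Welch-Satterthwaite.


uc = sqrt(u1^2 + u2^2) = sqrt(0.401^2 + 1.899^2) = 1.9408766
v_eff = uc^4 / (u1^4/v1 + u2^4/v2)
= 1.9408766^4 / (0.401^4/28 + 1.899^4/12)
= 14.190304 / 1.0846473
v_eff = 13.0829

13.0829


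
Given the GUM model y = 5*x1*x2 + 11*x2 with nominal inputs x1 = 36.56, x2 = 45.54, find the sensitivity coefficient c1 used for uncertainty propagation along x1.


y = 5*x1*x2 + 11*x2
dy/dx1 = 5*x2
Evaluate at x2 = 45.54: c1 = 5 * 45.54
c1 = 227.7000

227.7000


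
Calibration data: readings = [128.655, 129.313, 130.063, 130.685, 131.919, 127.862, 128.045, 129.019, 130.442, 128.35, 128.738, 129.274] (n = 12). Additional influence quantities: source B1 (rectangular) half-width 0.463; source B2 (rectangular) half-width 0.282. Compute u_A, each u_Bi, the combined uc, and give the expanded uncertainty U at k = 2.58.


mean = (128.655 + 129.313 + 130.063 + 130.685 + 131.919 + 127.862 + 128.045 + 129.019 + 130.442 + 128.35 + 128.738 + 129.274) / 12 = 129.36375
s = sqrt(sum((x - mean)^2)/(n-1)) = 1.2049894
u_A = s / sqrt(n) = 1.2049894 / sqrt(12) = 0.34785048
u_B1 = 0.463 / sqrt(3) = 0.26731317
u_B2 = 0.282 / sqrt(3) = 0.16281278
uc = sqrt(0.34785048^2 + 0.26731317^2 + 0.16281278^2) = 0.4679362
U = k * uc = 2.58 * 0.4679362
U = 1.2073

1.2073


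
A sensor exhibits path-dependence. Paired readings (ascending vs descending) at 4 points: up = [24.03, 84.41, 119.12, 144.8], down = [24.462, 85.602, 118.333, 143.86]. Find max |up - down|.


|24.03 - 24.462| = 0.4320
|84.41 - 85.602| = 1.1920
|119.12 - 118.333| = 0.7870
|144.8 - 143.86| = 0.9400
hysteresis = max(diffs) = 1.1920

1.1920


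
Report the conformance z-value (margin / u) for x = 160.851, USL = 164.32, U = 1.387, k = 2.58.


u = U / k = 1.387 / 2.58 = 0.5375969
margin = |USL - x| = |164.32 - 160.851| = 3.469
z = margin / u = 3.469 / 0.5375969
z = 6.4528

6.4528


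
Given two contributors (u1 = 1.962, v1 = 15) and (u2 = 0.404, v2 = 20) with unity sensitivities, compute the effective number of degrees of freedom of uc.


uc = sqrt(u1^2 + u2^2) = sqrt(1.962^2 + 0.404^2) = 2.0031625
v_eff = uc^4 / (u1^4/v1 + u2^4/v2)
= 2.0031625^4 / (1.962^4/15 + 0.404^4/20)
= 16.10144 / 0.98921325
v_eff = 16.2770

16.2770


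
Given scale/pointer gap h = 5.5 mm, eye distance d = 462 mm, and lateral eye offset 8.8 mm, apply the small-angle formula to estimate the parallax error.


error = h * offset / d
= 5.5 * 8.8 / 462
= 0.1048

0.1048


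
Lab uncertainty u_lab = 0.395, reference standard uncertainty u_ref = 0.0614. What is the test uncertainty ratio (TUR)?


TUR = u_lab / u_ref
= 0.395 / 0.0614
= 6.4332

6.4332


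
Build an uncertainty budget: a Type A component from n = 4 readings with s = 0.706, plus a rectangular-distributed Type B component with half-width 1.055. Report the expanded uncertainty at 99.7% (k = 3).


u_A = s / sqrt(n) = 0.706 / sqrt(4) = 0.353
u_B = half_width / sqrt(3) = 1.055 / sqrt(3) = 0.60910453
uc = sqrt(u_A^2 + u_B^2) = sqrt(0.353^2 + 0.60910453^2) = 0.70400094
U = k * uc = 3 * 0.70400094
U = 2.1120

2.1120


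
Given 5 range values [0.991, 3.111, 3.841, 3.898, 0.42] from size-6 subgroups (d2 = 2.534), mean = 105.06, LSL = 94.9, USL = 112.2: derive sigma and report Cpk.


R_bar = (0.991 + 3.111 + 3.841 + 3.898 + 0.42) / 5 = 2.4522
sigma = R_bar / d2 = 2.4522 / 2.534 = 0.96771902
Cp = (USL - LSL)/(6*sigma) = (112.2 - 94.9)/(6*0.96771902) = 2.9795
Cpu = (112.2 - 105.06)/(3*0.96771902) = 2.4594
Cpl = (105.06 - 94.9)/(3*0.96771902) = 3.4996
Cpk = min(Cpu, Cpl) = 2.4594

2.4594


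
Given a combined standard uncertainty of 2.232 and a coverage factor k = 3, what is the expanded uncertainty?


U = k * uc
U = 3 * 2.232
U = 6.6960

6.6960


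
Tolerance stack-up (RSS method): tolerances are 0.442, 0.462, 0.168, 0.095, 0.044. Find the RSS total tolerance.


RSS = sqrt(0.442^2 + 0.462^2 + 0.168^2 + 0.095^2 + 0.044^2)
= sqrt(0.447993)
= 0.6693

0.6693


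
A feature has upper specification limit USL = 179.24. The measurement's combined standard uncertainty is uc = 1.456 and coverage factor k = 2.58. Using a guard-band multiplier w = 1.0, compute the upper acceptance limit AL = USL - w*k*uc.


U = k * uc = 2.58 * 1.456 = 3.75648
guard band g = w * U = 1.0 * 3.75648 = 3.75648
AL = USL - g = 179.24 - 3.75648
AL = 175.4835

175.4835


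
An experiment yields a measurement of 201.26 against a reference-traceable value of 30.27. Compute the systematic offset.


Systematic error = measured - true
= 201.26 - 30.27
= 170.9900

170.9900


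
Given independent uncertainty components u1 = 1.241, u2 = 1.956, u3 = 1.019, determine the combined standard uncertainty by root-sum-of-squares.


uc = sqrt(1.241^2 + 1.956^2 + 1.019^2)
uc = sqrt(6.404378)
uc = 2.5307

2.5307


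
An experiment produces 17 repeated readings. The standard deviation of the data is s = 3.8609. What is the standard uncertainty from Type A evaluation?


u_A = s / sqrt(n)
u_A = 3.8609 / sqrt(17)
u_A = 3.8609 / 4.1231056
u_A = 0.9364

0.9364


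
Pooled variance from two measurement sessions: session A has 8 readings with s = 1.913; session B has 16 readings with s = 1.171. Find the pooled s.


s_p = sqrt(((n1-1)*s1^2 + (n2-1)*s2^2) / (n1+n2-2))
numerator = (8-1)*1.913^2 + (16-1)*1.171^2 = 25.616983 + 20.568615 = 46.185598
denominator = 8 + 16 - 2 = 22
s_p^2 = 46.185598 / 22 = 2.0993454
s_p = sqrt(2.0993454) = 1.4489

1.4489


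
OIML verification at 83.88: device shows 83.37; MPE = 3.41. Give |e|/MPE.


e = indication - reference = 83.37 - 83.88 = -0.5100
|e| = 0.5100
ratio = |e| / MPE = 0.5100 / 3.41
ratio = 0.1496

0.1496


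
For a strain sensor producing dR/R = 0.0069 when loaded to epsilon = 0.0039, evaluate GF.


GF = (dR/R) / epsilon
= 0.0069 / 0.0039
= 1.7692

1.7692


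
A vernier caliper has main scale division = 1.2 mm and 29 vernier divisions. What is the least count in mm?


LC = MSD / n_div
= 1.2 / 29
= 0.0414

0.0414


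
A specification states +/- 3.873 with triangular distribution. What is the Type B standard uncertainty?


u_B = half_width / sqrt(6)
u_B = 3.873 / 2.4494897
u_B = 1.5811

1.5811


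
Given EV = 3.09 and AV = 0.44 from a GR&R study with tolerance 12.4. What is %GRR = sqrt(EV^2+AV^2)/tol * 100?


GRR = sqrt(EV^2 + AV^2) = sqrt(3.09^2 + 0.44^2) = 3.1211697
%GRR = GRR / tol * 100 = 3.1211697 / 12.4 * 100
%GRR = 25.1707

25.1707


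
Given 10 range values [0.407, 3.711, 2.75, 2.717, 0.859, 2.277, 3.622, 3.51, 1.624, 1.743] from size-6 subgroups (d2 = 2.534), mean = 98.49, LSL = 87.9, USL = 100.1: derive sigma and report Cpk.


R_bar = (0.407 + 3.711 + 2.75 + 2.717 + 0.859 + 2.277 + 3.622 + 3.51 + 1.624 + 1.743) / 10 = 2.322
sigma = R_bar / d2 = 2.322 / 2.534 = 0.91633781
Cp = (USL - LSL)/(6*sigma) = (100.1 - 87.9)/(6*0.91633781) = 2.2190
Cpu = (100.1 - 98.49)/(3*0.91633781) = 0.5857
Cpl = (98.49 - 87.9)/(3*0.91633781) = 3.8523
Cpk = min(Cpu, Cpl) = 0.5857

0.5857


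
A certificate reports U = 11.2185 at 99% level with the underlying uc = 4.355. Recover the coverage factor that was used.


k = U / uc
k = 11.2185 / 4.355
k = 2.576

2.576


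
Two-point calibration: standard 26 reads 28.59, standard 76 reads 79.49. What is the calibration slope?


slope = (y2 - y1) / (x2 - x1)
= (79.49 - 28.59) / (76 - 26)
= 50.9000 / 50
= 1.0180

1.0180


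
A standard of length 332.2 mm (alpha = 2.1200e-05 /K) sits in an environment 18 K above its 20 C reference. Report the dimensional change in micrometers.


dL = L * alpha * dT
= 332.2 * 2.1200e-05 * 18
= 0.1267675 mm
dL_um = 0.1267675 * 1000 = 126.7675 um

126.7675


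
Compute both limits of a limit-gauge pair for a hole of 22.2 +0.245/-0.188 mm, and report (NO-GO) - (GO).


GO = nominal - lower_tol (smallest hole = maximum material condition)
GO = 22.2 - 0.188 = 22.012
NO-GO = nominal + upper_tol (largest hole = least material condition)
NO-GO = 22.2 + 0.245 = 22.445
spread = NO-GO - GO = 22.445 - 22.012 = 0.4330

0.4330


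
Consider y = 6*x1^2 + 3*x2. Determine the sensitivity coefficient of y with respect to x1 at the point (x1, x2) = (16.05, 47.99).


y = 6*x1^2 + 3*x2
dy/dx1 = 2*6*x1
Evaluate at x1 = 16.05: c1 = 12 * 16.05
c1 = 192.6000

192.6000


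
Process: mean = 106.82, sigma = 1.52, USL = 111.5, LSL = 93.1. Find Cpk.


Cpu = (USL - mean) / (3*sigma) = (111.5 - 106.82) / (3*1.52) = 1.0263
Cpl = (mean - LSL) / (3*sigma) = (106.82 - 93.1) / (3*1.52) = 3.0088
Cpk = min(Cpu, Cpl) = 1.0263

1.0263


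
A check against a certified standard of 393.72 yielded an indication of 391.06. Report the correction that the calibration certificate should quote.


Correction = standard - reading
= 393.72 - 391.06
= 2.6600

2.6600


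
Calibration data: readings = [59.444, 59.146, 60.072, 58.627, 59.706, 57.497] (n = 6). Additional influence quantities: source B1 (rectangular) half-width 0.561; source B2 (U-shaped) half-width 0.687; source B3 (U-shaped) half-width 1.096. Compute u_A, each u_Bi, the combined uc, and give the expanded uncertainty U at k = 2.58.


mean = (59.444 + 59.146 + 60.072 + 58.627 + 59.706 + 57.497) / 6 = 59.082
s = sqrt(sum((x - mean)^2)/(n-1)) = 0.91911544
u_A = s / sqrt(n) = 0.91911544 / sqrt(6) = 0.37522731
u_B1 = 0.561 / sqrt(3) = 0.3238935
u_B2 = 0.687 / sqrt(2) = 0.48578236
u_B3 = 1.096 / sqrt(2) = 0.77498903
uc = sqrt(0.37522731^2 + 0.3238935^2 + 0.48578236^2 + 0.77498903^2) = 1.0403341
U = k * uc = 2.58 * 1.0403341
U = 2.6841

2.6841


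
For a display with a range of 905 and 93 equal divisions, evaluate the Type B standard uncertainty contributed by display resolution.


resolution = range / divisions
resolution = 905 / 93 = 9.7311828
u_res = resolution / (2*sqrt(3))
u_res = 9.7311828 / 3.4641016
u_res = 2.8092

2.8092


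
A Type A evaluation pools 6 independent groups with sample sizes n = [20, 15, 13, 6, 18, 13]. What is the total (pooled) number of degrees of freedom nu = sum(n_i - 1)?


nu = sum_i (n_i - 1)
nu = ((20 - 1) + (15 - 1) + (13 - 1) + (6 - 1) + (18 - 1) + (13 - 1))
nu = 19 + 14 + 12 + 5 + 17 + 12
nu = 79

79


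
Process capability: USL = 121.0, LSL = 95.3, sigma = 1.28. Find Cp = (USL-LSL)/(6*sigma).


Cp = (USL - LSL) / (6 * sigma)
= (121.0 - 95.3) / (6 * 1.28)
= 25.7000 / 7.6800
= 3.3464

3.3464


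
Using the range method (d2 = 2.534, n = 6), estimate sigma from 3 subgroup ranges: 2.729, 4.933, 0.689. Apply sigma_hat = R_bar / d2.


R_bar = (2.729 + 4.933 + 0.689) / 3
R_bar = 8.351 / 3 = 2.7836667
sigma_hat = R_bar / d2 = 2.7836667 / 2.534 = 1.0985

1.0985


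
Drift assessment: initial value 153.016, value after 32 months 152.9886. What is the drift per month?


rate = (v2 - v1) / months
= (152.9886 - 153.016) / 32
= -0.0274 / 32
= -8.5625e-04

-8.5625e-04


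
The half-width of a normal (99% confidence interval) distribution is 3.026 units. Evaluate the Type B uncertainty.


u_B = half_width / 2.576
u_B = 3.026 / 2.576
u_B = 1.1747

1.1747


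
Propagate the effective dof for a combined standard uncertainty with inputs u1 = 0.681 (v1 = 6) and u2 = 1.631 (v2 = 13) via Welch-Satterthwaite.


uc = sqrt(u1^2 + u2^2) = sqrt(0.681^2 + 1.631^2) = 1.767462
v_eff = uc^4 / (u1^4/v1 + u2^4/v2)
= 1.767462^4 / (0.681^4/6 + 1.631^4/13)
= 9.7588882 / 0.58018852
v_eff = 16.8202

16.8202


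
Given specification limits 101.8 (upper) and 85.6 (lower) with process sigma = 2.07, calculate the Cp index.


Cp = (USL - LSL) / (6 * sigma)
= (101.8 - 85.6) / (6 * 2.07)
= 16.2000 / 12.4200
= 1.3043

1.3043


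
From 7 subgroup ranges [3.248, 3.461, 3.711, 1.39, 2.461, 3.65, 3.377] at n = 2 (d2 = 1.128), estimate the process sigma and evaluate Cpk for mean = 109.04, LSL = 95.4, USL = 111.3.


R_bar = (3.248 + 3.461 + 3.711 + 1.39 + 2.461 + 3.65 + 3.377) / 7 = 3.0425714
sigma = R_bar / d2 = 3.0425714 / 1.128 = 2.6973151
Cp = (USL - LSL)/(6*sigma) = (111.3 - 95.4)/(6*2.6973151) = 0.9825
Cpu = (111.3 - 109.04)/(3*2.6973151) = 0.2793
Cpl = (109.04 - 95.4)/(3*2.6973151) = 1.6856
Cpk = min(Cpu, Cpl) = 0.2793

0.2793


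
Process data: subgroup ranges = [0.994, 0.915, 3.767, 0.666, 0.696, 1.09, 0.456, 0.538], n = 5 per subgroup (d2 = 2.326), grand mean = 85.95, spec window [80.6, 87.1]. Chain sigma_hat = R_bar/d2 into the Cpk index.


R_bar = (0.994 + 0.915 + 3.767 + 0.666 + 0.696 + 1.09 + 0.456 + 0.538) / 8 = 1.14025
sigma = R_bar / d2 = 1.14025 / 2.326 = 0.49021926
Cp = (USL - LSL)/(6*sigma) = (87.1 - 80.6)/(6*0.49021926) = 2.2099
Cpu = (87.1 - 85.95)/(3*0.49021926) = 0.7820
Cpl = (85.95 - 80.6)/(3*0.49021926) = 3.6378
Cpk = min(Cpu, Cpl) = 0.7820

0.7820


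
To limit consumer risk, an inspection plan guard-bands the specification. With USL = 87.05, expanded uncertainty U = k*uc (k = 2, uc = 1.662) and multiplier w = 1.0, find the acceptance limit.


U = k * uc = 2 * 1.662 = 3.324
guard band g = w * U = 1.0 * 3.324 = 3.324
AL = USL - g = 87.05 - 3.324
AL = 83.7260

83.7260


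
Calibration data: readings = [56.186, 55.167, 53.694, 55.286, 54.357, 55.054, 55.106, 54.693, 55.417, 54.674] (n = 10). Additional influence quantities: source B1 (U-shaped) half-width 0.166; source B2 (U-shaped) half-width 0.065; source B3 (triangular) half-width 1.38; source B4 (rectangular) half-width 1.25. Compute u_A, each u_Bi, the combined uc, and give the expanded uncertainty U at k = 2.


mean = (56.186 + 55.167 + 53.694 + 55.286 + 54.357 + 55.054 + 55.106 + 54.693 + 55.417 + 54.674) / 10 = 54.9634
s = sqrt(sum((x - mean)^2)/(n-1)) = 0.66754412
u_A = s / sqrt(n) = 0.66754412 / sqrt(10) = 0.21109599
u_B1 = 0.166 / sqrt(2) = 0.11737973
u_B2 = 0.065 / sqrt(2) = 0.045961941
u_B3 = 1.38 / sqrt(6) = 0.56338264
u_B4 = 1.25 / sqrt(3) = 0.72168784
uc = sqrt(0.21109599^2 + 0.11737973^2 + 0.045961941^2 + 0.56338264^2 + 0.72168784^2) = 0.94799017
U = k * uc = 2 * 0.94799017
U = 1.8960

1.8960


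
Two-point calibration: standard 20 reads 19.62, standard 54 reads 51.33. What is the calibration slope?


slope = (y2 - y1) / (x2 - x1)
= (51.33 - 19.62) / (54 - 20)
= 31.7100 / 34
= 0.9326

0.9326


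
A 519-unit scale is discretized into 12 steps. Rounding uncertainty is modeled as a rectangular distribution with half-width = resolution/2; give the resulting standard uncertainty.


resolution = range / divisions
resolution = 519 / 12 = 43.25
u_res = resolution / (2*sqrt(3))
u_res = 43.25 / 3.4641016
u_res = 12.4852

12.4852


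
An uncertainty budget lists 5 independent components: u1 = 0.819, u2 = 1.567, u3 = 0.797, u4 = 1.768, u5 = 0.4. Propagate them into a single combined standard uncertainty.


uc = sqrt(0.819^2 + 1.567^2 + 0.797^2 + 1.768^2 + 0.4^2)
uc = sqrt(7.047283)
uc = 2.6547

2.6547


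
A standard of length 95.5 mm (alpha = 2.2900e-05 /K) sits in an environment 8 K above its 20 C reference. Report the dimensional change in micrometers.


dL = L * alpha * dT
= 95.5 * 2.2900e-05 * 8
= 0.0174956 mm
dL_um = 0.0174956 * 1000 = 17.4956 um

17.4956


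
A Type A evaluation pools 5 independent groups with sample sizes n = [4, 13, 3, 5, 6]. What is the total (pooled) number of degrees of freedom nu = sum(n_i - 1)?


nu = sum_i (n_i - 1)
nu = ((4 - 1) + (13 - 1) + (3 - 1) + (5 - 1) + (6 - 1))
nu = 3 + 12 + 2 + 4 + 5
nu = 26

26


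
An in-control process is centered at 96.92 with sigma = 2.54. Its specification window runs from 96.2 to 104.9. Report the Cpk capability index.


Cpu = (USL - mean) / (3*sigma) = (104.9 - 96.92) / (3*2.54) = 1.0472
Cpl = (mean - LSL) / (3*sigma) = (96.92 - 96.2) / (3*2.54) = 0.0945
Cpk = min(Cpu, Cpl) = 0.0945

0.0945


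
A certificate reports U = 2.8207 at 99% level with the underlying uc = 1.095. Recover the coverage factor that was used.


k = U / uc
k = 2.8207 / 1.095
k = 2.576

2.576


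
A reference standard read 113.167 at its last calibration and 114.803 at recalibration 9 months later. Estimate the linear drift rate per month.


rate = (v2 - v1) / months
= (114.803 - 113.167) / 9
= 1.6360 / 9
= 0.1818

0.1818


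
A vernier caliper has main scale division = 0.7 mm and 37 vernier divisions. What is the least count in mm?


LC = MSD / n_div
= 0.7 / 37
= 0.0189

0.0189


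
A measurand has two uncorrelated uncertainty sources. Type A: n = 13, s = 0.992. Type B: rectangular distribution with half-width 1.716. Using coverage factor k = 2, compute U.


u_A = s / sqrt(n) = 0.992 / sqrt(13) = 0.2751313
u_B = half_width / sqrt(3) = 1.716 / sqrt(3) = 0.99073306
uc = sqrt(u_A^2 + u_B^2) = sqrt(0.2751313^2 + 0.99073306^2) = 1.0282263
U = k * uc = 2 * 1.0282263
U = 2.0565

2.0565


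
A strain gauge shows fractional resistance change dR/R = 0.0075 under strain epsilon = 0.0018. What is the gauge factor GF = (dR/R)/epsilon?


GF = (dR/R) / epsilon
= 0.0075 / 0.0018
= 4.1667

4.1667


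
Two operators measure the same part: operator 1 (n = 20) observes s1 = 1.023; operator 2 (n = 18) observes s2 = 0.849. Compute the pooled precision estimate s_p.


s_p = sqrt(((n1-1)*s1^2 + (n2-1)*s2^2) / (n1+n2-2))
numerator = (20-1)*1.023^2 + (18-1)*0.849^2 = 19.884051 + 12.253617 = 32.137668
denominator = 20 + 18 - 2 = 36
s_p^2 = 32.137668 / 36 = 0.892713
s_p = sqrt(0.892713) = 0.9448

0.9448


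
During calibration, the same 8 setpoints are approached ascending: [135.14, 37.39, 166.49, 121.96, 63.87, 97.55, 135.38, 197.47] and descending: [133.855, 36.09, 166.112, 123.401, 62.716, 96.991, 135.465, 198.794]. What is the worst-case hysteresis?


|135.14 - 133.855| = 1.2850
|37.39 - 36.09| = 1.3000
|166.49 - 166.112| = 0.3780
|121.96 - 123.401| = 1.4410
|63.87 - 62.716| = 1.1540
|97.55 - 96.991| = 0.5590
|135.38 - 135.465| = 0.0850
|197.47 - 198.794| = 1.3240
hysteresis = max(diffs) = 1.4410

1.4410


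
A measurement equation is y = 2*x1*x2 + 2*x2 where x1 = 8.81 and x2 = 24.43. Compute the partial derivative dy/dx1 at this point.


y = 2*x1*x2 + 2*x2
dy/dx1 = 2*x2
Evaluate at x2 = 24.43: c1 = 2 * 24.43
c1 = 48.8600

48.8600


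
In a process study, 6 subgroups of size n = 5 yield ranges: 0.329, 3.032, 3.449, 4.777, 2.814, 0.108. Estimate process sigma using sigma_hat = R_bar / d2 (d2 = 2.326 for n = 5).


R_bar = (0.329 + 3.032 + 3.449 + 4.777 + 2.814 + 0.108) / 6
R_bar = 14.509 / 6 = 2.4181667
sigma_hat = R_bar / d2 = 2.4181667 / 2.326 = 1.0396

1.0396


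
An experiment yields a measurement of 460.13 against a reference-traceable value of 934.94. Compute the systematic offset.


Systematic error = measured - true
= 460.13 - 934.94
= -474.8100

-474.8100


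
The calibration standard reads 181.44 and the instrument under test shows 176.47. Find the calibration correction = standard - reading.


Correction = standard - reading
= 181.44 - 176.47
= 4.9700

4.9700


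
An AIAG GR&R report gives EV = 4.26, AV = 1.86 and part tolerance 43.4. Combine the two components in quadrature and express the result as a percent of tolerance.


GRR = sqrt(EV^2 + AV^2) = sqrt(4.26^2 + 1.86^2) = 4.6483545
%GRR = GRR / tol * 100 = 4.6483545 / 43.4 * 100
%GRR = 10.7105

10.7105


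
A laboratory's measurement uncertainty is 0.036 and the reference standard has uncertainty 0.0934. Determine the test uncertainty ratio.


TUR = u_lab / u_ref
= 0.036 / 0.0934
= 0.3854

0.3854


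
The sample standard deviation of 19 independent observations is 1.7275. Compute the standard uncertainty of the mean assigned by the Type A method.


u_A = s / sqrt(n)
u_A = 1.7275 / sqrt(19)
u_A = 1.7275 / 4.3588989
u_A = 0.3963

0.3963


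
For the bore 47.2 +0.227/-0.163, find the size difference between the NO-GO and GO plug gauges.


GO = nominal - lower_tol (smallest hole = maximum material condition)
GO = 47.2 - 0.163 = 47.037
NO-GO = nominal + upper_tol (largest hole = least material condition)
NO-GO = 47.2 + 0.227 = 47.427
spread = NO-GO - GO = 47.427 - 47.037 = 0.3900

0.3900


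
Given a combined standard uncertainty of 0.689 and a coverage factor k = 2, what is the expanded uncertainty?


U = k * uc
U = 2 * 0.689
U = 1.3780

1.3780


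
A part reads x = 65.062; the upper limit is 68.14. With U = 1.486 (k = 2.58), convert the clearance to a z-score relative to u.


u = U / k = 1.486 / 2.58 = 0.57596899
margin = |USL - x| = |68.14 - 65.062| = 3.078
z = margin / u = 3.078 / 0.57596899
z = 5.3440

5.3440


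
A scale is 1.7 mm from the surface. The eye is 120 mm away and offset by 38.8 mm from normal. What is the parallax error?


error = h * offset / d
= 1.7 * 38.8 / 120
= 0.5497

0.5497


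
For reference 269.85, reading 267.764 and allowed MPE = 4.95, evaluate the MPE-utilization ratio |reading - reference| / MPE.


e = indication - reference = 267.764 - 269.85 = -2.0860
|e| = 2.0860
ratio = |e| / MPE = 2.0860 / 4.95
ratio = 0.4214

0.4214


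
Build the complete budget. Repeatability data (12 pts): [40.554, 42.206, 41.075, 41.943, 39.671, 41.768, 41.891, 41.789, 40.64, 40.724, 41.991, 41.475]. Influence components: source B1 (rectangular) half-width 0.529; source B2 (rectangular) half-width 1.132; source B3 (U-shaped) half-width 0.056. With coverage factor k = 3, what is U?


mean = (40.554 + 42.206 + 41.075 + 41.943 + 39.671 + 41.768 + 41.891 + 41.789 + 40.64 + 40.724 + 41.991 + 41.475) / 12 = 41.31058333
s = sqrt(sum((x - mean)^2)/(n-1)) = 0.77322412
u_A = s / sqrt(n) = 0.77322412 / sqrt(12) = 0.22321058
u_B1 = 0.529 / sqrt(3) = 0.30541829
u_B2 = 1.132 / sqrt(3) = 0.6535605
u_B3 = 0.056 / sqrt(2) = 0.03959798
uc = sqrt(0.22321058^2 + 0.30541829^2 + 0.6535605^2 + 0.03959798^2) = 0.75618293
U = k * uc = 3 * 0.75618293
U = 2.2685

2.2685


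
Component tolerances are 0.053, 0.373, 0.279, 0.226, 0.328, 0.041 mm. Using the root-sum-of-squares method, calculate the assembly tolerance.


RSS = sqrt(0.053^2 + 0.373^2 + 0.279^2 + 0.226^2 + 0.328^2 + 0.041^2)
= sqrt(0.38012)
= 0.6165

0.6165


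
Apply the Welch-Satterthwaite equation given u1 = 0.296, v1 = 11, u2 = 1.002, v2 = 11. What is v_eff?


uc = sqrt(u1^2 + u2^2) = sqrt(0.296^2 + 1.002^2) = 1.0448062
v_eff = uc^4 / (u1^4/v1 + u2^4/v2)
= 1.0448062^4 / (0.296^4/11 + 1.002^4/11)
= 1.1916342 / 0.092336418
v_eff = 12.9054

12.9054


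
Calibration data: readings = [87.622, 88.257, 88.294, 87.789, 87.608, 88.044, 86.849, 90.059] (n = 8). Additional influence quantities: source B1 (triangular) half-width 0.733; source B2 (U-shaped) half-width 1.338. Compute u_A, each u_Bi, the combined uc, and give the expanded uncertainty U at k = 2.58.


mean = (87.622 + 88.257 + 88.294 + 87.789 + 87.608 + 88.044 + 86.849 + 90.059) / 8 = 88.06525
s = sqrt(sum((x - mean)^2)/(n-1)) = 0.92780166
u_A = s / sqrt(n) = 0.92780166 / sqrt(8) = 0.32802742
u_B1 = 0.733 / sqrt(6) = 0.299246
u_B2 = 1.338 / sqrt(2) = 0.94610887
uc = sqrt(0.32802742^2 + 0.299246^2 + 0.94610887^2) = 1.0451182
U = k * uc = 2.58 * 1.0451182
U = 2.6964

2.6964


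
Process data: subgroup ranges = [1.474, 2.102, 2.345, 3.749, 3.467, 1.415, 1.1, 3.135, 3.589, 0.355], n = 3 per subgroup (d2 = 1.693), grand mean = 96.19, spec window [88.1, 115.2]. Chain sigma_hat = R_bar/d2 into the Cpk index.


R_bar = (1.474 + 2.102 + 2.345 + 3.749 + 3.467 + 1.415 + 1.1 + 3.135 + 3.589 + 0.355) / 10 = 2.2731
sigma = R_bar / d2 = 2.2731 / 1.693 = 1.3426462
Cp = (USL - LSL)/(6*sigma) = (115.2 - 88.1)/(6*1.3426462) = 3.3640
Cpu = (115.2 - 96.19)/(3*1.3426462) = 4.7195
Cpl = (96.19 - 88.1)/(3*1.3426462) = 2.0085
Cpk = min(Cpu, Cpl) = 2.0085

2.0085


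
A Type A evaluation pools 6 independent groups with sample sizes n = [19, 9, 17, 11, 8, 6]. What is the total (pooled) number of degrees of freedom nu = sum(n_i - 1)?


nu = sum_i (n_i - 1)
nu = ((19 - 1) + (9 - 1) + (17 - 1) + (11 - 1) + (8 - 1) + (6 - 1))
nu = 18 + 8 + 16 + 10 + 7 + 5
nu = 64

64


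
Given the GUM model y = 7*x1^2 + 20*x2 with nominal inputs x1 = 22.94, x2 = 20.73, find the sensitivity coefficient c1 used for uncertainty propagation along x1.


y = 7*x1^2 + 20*x2
dy/dx1 = 2*7*x1
Evaluate at x1 = 22.94: c1 = 14 * 22.94
c1 = 321.1600

321.1600


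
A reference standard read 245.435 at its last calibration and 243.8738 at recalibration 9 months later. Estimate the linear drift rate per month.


rate = (v2 - v1) / months
= (243.8738 - 245.435) / 9
= -1.5612 / 9
= -0.1735

-0.1735


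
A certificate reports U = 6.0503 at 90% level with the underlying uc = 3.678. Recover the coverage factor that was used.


k = U / uc
k = 6.0503 / 3.678
k = 1.645

1.645


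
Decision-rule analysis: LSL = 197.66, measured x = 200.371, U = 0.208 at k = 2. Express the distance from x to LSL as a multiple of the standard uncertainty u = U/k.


u = U / k = 0.208 / 2 = 0.104
margin = |LSL - x| = |197.66 - 200.371| = 2.711
z = margin / u = 2.711 / 0.104
z = 26.0673

26.0673


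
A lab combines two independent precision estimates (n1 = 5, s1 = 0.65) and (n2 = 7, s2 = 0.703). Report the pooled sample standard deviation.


s_p = sqrt(((n1-1)*s1^2 + (n2-1)*s2^2) / (n1+n2-2))
numerator = (5-1)*0.65^2 + (7-1)*0.703^2 = 1.69 + 2.965254 = 4.655254
denominator = 5 + 7 - 2 = 10
s_p^2 = 4.655254 / 10 = 0.4655254
s_p = sqrt(0.4655254) = 0.6823

0.6823


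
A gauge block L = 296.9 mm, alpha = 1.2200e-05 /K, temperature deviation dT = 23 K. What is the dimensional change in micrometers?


dL = L * alpha * dT
= 296.9 * 1.2200e-05 * 23
= 0.0833101 mm
dL_um = 0.0833101 * 1000 = 83.3101 um

83.3101


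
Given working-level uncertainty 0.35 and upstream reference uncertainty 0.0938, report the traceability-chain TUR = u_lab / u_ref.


TUR = u_lab / u_ref
= 0.35 / 0.0938
= 3.7313

3.7313
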